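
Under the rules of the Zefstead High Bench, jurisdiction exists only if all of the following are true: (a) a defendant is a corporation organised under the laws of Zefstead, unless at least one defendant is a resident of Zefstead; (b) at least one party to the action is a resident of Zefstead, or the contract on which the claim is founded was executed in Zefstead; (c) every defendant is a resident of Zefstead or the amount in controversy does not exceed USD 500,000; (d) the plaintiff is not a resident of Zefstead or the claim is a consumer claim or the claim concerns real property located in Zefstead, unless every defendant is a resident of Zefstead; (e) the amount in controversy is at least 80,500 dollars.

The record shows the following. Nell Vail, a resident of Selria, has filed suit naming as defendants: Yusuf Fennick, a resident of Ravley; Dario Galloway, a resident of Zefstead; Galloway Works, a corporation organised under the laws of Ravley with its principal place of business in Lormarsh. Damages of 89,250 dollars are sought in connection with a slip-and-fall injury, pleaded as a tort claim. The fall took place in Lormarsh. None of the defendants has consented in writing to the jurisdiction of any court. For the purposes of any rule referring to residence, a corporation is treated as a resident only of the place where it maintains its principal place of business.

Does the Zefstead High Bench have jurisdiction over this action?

The Zefstead High Bench:
  (a) The corporate defendant(s) are organised in Ravley, not Zefstead. But Dario Galloway resides in Zefstead, and the 'unless' clause therefore excuses the requirement. Satisfied.
  (b) Dario Galloway resides in Zefstead — that alternative is enough. Met.
  (c) The amount in controversy is USD 89,250, within the 500,000 dollars ceiling, so one alternative holds. Condition met.
  (d) The plaintiff resides in Selria, which is not Zefstead — that alternative is enough. Met.
  (e) The amount in controversy is 89,250 dollars, which meets the $80,500 floor. Condition met.
  → Jurisdiction lies.

Yes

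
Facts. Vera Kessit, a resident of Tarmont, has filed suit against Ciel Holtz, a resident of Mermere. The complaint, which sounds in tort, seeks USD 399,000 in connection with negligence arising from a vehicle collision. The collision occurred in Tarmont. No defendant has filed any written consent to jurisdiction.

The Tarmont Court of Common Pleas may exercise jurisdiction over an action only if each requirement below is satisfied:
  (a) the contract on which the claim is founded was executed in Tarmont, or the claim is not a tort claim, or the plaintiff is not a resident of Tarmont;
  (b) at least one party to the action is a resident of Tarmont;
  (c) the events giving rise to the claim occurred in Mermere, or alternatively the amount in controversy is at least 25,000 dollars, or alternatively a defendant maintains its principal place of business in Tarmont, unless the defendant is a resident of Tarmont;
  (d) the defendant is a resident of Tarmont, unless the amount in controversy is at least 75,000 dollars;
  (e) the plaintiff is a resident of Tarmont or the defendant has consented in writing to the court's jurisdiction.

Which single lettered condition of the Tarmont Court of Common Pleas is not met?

The Tarmont Court of Common Pleas:
  (a) No contract (and hence no place of execution) is alleged; the claim is a tort claim; the plaintiff resides in Tarmont — none of the alternatives is met. Condition not met.
  (b) Vera Kessit resides in Tarmont. Satisfied.
  (c) The amount in controversy is USD 399,000, which meets the 25,000 dollars floor, so this disjunct is met. Satisfied.
  (d) The defendant resides in Mermere, not Tarmont. The proviso rescues it, though: the amount in controversy is 399,000 dollars, which meets the USD 75,000 floor. Met.
  (e) The plaintiff resides in Tarmont — that alternative is enough. Condition met.
Only condition (a) fails.

(a)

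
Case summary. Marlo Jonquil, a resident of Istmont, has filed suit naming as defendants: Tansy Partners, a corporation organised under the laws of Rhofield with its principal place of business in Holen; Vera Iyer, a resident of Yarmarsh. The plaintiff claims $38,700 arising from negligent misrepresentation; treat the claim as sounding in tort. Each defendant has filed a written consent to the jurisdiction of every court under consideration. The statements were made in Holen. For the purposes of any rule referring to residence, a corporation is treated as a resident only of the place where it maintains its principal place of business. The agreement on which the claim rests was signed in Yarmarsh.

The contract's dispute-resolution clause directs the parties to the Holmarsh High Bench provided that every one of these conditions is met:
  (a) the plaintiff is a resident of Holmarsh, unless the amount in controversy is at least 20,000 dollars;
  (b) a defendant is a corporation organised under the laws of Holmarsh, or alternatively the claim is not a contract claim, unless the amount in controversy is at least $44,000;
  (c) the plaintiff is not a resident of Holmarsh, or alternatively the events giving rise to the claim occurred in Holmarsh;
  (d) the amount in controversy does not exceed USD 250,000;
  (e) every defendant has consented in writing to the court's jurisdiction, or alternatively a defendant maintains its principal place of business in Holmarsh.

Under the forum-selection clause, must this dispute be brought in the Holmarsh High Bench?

The Holmarsh High Bench:
  (a) The plaintiff resides in Istmont, not Holmarsh. However, the amount in controversy is $38,700, which meets the 20,000 dollars floor, so the 'unless' proviso supplies this condition. Met.
  (b) The claim is a tort claim, not a contract claim, which satisfies one of the alternatives. Condition met.
  (c) The plaintiff resides in Istmont, which is not Holmarsh, so this disjunct is met. Condition met.
  (d) The amount in controversy is $38,700, within the $250,000 ceiling. Condition met.
  (e) Every defendant has filed written consent — that alternative is enough. Condition met.
  → The clause applies.

Yes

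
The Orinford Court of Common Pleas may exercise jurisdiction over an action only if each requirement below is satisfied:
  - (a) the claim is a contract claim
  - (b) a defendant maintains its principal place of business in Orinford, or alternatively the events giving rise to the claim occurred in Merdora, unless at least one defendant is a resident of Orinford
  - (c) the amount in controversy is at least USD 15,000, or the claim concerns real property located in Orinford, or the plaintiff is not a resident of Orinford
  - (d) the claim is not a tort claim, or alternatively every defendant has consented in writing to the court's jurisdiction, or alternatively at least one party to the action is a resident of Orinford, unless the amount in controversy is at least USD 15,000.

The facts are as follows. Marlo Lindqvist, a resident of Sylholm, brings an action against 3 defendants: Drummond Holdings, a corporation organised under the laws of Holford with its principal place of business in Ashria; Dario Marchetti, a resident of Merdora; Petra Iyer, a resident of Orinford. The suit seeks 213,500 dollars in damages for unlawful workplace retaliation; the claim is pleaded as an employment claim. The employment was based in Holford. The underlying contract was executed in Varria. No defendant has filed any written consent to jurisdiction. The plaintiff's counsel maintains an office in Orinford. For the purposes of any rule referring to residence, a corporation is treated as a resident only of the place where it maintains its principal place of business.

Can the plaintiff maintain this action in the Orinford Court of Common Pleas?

The Orinford Court of Common Pleas:
  (a) The claim is an employment claim, not a contract claim. Fails.
  (b) The corporate defendant(s) have their principal place of business in Ashria, not Orinford; the operative events occurred in Holford, not Merdora — none of the alternatives is met. But Petra Iyer resides in Orinford, and the 'unless' clause therefore excuses the requirement. Satisfied.
  (c) The amount in controversy is 213,500 dollars, which meets the $15,000 floor, so one alternative holds. Satisfied.
  (d) The claim is an employment claim, not a tort claim — that alternative is enough. Satisfied.
  → No jurisdiction.

No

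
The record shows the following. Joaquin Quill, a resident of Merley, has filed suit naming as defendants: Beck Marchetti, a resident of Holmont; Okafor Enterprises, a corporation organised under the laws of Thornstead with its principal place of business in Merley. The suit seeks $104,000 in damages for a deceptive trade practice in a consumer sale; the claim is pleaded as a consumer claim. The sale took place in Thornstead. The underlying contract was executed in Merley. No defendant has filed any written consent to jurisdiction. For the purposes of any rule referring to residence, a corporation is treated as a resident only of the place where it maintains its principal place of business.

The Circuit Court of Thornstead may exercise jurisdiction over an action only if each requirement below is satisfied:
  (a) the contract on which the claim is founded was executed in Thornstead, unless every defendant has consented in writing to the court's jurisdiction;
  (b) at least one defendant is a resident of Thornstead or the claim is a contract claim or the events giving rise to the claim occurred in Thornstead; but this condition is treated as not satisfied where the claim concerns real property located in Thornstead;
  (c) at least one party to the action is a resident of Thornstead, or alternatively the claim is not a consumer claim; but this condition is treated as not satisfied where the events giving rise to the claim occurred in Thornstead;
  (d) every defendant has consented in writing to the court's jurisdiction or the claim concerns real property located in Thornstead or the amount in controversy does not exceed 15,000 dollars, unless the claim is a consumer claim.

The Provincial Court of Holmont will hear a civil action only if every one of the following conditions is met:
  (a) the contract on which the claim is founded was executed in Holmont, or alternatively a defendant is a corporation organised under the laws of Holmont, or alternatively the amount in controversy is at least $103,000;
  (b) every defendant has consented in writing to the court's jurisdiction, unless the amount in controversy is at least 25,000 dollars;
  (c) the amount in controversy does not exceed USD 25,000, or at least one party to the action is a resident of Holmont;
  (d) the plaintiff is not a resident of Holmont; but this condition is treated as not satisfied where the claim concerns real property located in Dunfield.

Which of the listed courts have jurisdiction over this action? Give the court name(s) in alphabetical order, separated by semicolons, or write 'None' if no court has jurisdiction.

The Circuit Court of Thornstead:
  (a) The contract was executed in Merley, not Thornstead. Nor does the 'unless' clause help: no such written consent has been filed. Condition not met.
  (b) The operative events occurred in Thornstead, so one alternative holds. The exception is not triggered, since the claim does not concern real property. Satisfied.
  (c) No party resides in Thornstead; the claim is a consumer claim — none of the alternatives is met. Not satisfied.
  (d) No such written consent has been filed; the claim does not concern real property; the amount in controversy is 104,000 dollars, above the $15,000 ceiling — none of the alternatives is met. However, the claim is a consumer claim, so the 'unless' proviso supplies this condition. Met.
  → The court lacks jurisdiction.
The Provincial Court of Holmont:
  (a) The amount in controversy is 104,000 dollars, which meets the USD 103,000 floor, which satisfies one of the alternatives. Satisfied.
  (b) No such written consent has been filed. The proviso rescues it, though: the amount in controversy is 104,000 dollars, which meets the 25,000 dollars floor. Met.
  (c) Beck Marchetti resides in Holmont, which satisfies one of the alternatives. Condition met.
  (d) The plaintiff resides in Merley, which is not Holmont. And the carve-out is inapplicable — the claim does not concern real property. Satisfied.
  → Every requirement is satisfied — jurisdiction.

the Provincial Court of Holmont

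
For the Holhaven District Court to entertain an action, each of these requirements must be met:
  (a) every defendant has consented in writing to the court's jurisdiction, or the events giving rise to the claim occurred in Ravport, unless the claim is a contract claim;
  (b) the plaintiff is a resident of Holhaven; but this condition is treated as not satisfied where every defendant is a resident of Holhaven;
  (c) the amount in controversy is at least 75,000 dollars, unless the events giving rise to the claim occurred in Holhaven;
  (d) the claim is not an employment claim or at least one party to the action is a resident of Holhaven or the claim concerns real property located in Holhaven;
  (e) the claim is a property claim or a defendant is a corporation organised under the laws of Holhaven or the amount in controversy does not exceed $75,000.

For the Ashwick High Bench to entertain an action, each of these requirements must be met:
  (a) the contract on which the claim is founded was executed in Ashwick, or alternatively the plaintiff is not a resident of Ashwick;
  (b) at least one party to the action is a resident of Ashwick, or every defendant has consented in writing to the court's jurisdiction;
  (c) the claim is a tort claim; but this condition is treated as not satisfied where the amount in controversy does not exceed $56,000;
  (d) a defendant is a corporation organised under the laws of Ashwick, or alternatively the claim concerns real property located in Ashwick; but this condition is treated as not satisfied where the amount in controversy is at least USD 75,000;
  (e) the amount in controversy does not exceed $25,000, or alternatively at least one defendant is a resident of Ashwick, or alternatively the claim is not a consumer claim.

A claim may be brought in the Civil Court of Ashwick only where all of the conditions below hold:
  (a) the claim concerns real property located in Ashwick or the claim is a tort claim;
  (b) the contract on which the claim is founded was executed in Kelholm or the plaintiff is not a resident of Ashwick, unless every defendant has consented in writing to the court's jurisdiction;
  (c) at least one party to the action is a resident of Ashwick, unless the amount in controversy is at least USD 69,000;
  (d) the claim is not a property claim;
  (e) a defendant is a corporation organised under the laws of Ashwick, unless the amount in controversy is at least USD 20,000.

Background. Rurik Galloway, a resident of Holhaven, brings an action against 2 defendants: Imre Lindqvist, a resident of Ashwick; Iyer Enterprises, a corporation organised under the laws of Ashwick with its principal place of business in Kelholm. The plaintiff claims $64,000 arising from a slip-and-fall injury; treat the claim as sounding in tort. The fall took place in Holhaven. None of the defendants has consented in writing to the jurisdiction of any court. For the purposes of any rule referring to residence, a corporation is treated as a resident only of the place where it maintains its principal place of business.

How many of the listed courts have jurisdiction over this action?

2

The Holhaven District Court:
  (a) No such written consent has been filed; the operative events occurred in Holhaven, not Ravport — every alternative fails. The proviso offers no rescue either, since the claim is a tort claim, not a contract claim. Not met.
  (b) The plaintiff resides in Holhaven. And the carve-out is inapplicable — the defendants reside as follows — Imre Lindqvist in Ashwick, Iyer Enterprises in Kelholm — not all in Holhaven. Met.
  (c) The amount in controversy is $64,000, below the USD 75,000 floor. However, the operative events occurred in Holhaven, so the 'unless' proviso supplies this condition. Satisfied.
  (d) The claim is a tort claim, not an employment claim, so one alternative holds. Met.
  (e) The amount in controversy is USD 64,000, within the USD 75,000 ceiling — that alternative is enough. Condition met.
  → The court lacks jurisdiction.
The Ashwick High Bench:
  (a) The plaintiff resides in Holhaven, which is not Ashwick, which satisfies one of the alternatives. Condition met.
  (b) Imre Lindqvist resides in Ashwick, so this disjunct is met. Satisfied.
  (c) The claim is a tort claim. The exception is not triggered, since the amount in controversy is USD 64,000, above the $56,000 ceiling. Met.
  (d) Iyer Enterprises is organised under the laws of Ashwick — that alternative is enough. The carve-out does not apply: the amount in controversy is USD 64,000, below the $75,000 floor. Condition met.
  (e) Imre Lindqvist resides in Ashwick, which satisfies one of the alternatives. Met.
  → Every requirement is satisfied — jurisdiction.
The Civil Court of Ashwick:
  (a) The claim is a tort claim — that alternative is enough. Satisfied.
  (b) The plaintiff resides in Holhaven, which is not Ashwick, so one alternative holds. Condition met.
  (c) Imre Lindqvist resides in Ashwick. Satisfied.
  (d) The claim is a tort claim, not a property claim. Condition met.
  (e) Iyer Enterprises is organised under the laws of Ashwick. Met.
  → Jurisdiction lies.
Courts with jurisdiction: the Ashwick High Bench, the Civil Court of Ashwick — 2 in total.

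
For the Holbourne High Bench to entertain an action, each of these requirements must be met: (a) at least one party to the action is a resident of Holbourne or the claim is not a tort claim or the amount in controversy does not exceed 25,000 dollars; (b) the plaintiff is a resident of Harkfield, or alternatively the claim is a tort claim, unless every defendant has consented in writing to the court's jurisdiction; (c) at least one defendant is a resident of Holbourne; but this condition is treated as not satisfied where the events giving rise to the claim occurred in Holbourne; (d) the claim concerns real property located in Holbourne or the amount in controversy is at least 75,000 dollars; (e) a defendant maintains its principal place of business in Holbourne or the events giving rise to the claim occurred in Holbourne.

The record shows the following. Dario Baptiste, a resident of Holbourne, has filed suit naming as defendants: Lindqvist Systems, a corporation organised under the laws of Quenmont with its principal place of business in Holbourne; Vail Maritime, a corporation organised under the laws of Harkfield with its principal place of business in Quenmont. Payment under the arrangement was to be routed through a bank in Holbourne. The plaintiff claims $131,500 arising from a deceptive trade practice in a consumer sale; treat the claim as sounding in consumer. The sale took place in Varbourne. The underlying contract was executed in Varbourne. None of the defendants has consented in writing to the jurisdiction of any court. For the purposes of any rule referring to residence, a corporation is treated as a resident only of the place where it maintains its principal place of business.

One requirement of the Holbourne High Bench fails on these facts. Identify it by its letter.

(b)

The Holbourne High Bench:
  (a) Dario Baptiste resides in Holbourne — that alternative is enough. Met.
  (b) The plaintiff resides in Holbourne, not Harkfield; the claim is a consumer claim, not a tort claim — no alternative holds. Nor does the 'unless' clause help: no such written consent has been filed. Not met.
  (c) Lindqvist Systems resides in Holbourne. And the carve-out is inapplicable — the operative events occurred in Varbourne, not Holbourne. Satisfied.
  (d) The amount in controversy is 131,500 dollars, which meets the $75,000 floor — that alternative is enough. Met.
  (e) Lindqvist Systems has its principal place of business in Holbourne, so this disjunct is met. Satisfied.
Only condition (b) fails.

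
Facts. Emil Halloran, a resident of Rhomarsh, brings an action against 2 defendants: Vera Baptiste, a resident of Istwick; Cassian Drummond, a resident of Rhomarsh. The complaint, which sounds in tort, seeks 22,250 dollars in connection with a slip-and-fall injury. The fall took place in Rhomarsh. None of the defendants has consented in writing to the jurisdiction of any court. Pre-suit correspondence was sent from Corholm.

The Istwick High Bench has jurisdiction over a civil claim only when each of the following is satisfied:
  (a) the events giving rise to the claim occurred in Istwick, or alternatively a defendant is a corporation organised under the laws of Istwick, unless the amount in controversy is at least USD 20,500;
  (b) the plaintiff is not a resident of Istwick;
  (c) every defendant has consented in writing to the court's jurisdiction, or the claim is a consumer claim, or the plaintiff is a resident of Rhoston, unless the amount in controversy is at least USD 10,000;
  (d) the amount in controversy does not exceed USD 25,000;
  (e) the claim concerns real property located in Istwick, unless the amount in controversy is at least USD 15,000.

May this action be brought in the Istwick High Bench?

The Istwick High Bench:
  (a) The operative events occurred in Rhomarsh, not Istwick; no defendant is a corporation — none of the alternatives is met. The proviso rescues it, though: the amount in controversy is 22,250 dollars, which meets the USD 20,500 floor. Met.
  (b) The plaintiff resides in Rhomarsh, which is not Istwick. Met.
  (c) No such written consent has been filed; the claim is a tort claim, not a consumer claim; the plaintiff resides in Rhomarsh, not Rhoston — none of the alternatives is met. However, the amount in controversy is USD 22,250, which meets the USD 10,000 floor, so the 'unless' proviso supplies this condition. Satisfied.
  (d) The amount in controversy is 22,250 dollars, within the $25,000 ceiling. Condition met.
  (e) The claim does not concern real property. The proviso rescues it, though: the amount in controversy is 22,250 dollars, which meets the 15,000 dollars floor. Met.
  → All conditions met; jurisdiction exists.

Yes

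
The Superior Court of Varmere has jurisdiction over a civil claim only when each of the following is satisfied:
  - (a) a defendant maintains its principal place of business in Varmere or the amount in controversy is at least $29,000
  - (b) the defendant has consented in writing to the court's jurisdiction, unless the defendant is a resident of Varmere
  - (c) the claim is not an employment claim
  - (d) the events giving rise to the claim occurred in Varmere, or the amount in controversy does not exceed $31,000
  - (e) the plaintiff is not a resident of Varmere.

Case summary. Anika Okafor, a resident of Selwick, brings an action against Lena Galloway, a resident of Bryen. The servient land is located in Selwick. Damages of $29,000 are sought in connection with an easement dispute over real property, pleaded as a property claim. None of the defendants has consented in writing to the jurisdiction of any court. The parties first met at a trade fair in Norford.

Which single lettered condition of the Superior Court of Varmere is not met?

(b)

The Superior Court of Varmere:
  (a) The amount in controversy is 29,000 dollars, which meets the $29,000 floor, so this disjunct is met. Condition met.
  (b) No such written consent has been filed. Nor does the 'unless' clause help: the defendant resides in Bryen, not Varmere. Fails.
  (c) The claim is a property claim, not an employment claim. Met.
  (d) The amount in controversy is 29,000 dollars, within the USD 31,000 ceiling, so one alternative holds. Satisfied.
  (e) The plaintiff resides in Selwick, which is not Varmere. Met.
Only condition (b) fails.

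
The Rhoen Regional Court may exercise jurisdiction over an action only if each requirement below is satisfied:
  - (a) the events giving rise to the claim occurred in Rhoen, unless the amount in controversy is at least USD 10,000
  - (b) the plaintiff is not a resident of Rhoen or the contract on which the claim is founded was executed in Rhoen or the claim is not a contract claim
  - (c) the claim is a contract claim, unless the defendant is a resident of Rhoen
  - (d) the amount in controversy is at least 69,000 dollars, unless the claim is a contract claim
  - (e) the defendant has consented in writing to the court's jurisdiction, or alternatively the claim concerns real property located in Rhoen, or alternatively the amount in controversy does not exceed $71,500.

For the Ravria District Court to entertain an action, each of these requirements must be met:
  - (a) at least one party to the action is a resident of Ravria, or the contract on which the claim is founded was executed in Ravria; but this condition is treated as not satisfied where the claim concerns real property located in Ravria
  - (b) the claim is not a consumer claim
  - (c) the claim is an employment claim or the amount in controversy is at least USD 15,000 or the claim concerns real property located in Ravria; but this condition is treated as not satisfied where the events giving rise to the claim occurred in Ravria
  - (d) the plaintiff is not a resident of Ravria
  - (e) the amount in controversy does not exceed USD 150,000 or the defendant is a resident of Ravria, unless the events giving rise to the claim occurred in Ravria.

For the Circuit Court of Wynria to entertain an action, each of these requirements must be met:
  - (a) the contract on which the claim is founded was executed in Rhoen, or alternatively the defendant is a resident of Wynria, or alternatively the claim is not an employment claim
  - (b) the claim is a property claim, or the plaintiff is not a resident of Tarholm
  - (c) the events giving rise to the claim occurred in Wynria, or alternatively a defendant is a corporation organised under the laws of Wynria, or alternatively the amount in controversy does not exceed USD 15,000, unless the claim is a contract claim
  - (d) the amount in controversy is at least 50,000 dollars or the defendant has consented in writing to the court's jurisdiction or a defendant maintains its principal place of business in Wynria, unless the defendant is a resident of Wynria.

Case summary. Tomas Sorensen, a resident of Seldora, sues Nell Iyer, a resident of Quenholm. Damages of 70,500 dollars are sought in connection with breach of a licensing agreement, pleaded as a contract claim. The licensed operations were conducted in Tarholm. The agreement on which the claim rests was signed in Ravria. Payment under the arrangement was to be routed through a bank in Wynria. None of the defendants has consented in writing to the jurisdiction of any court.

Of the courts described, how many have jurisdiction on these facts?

3

The Rhoen Regional Court:
  (a) The operative events occurred in Tarholm, not Rhoen. However, the amount in controversy is 70,500 dollars, which meets the 10,000 dollars floor, so the 'unless' proviso supplies this condition. Met.
  (b) The plaintiff resides in Seldora, which is not Rhoen, so this disjunct is met. Met.
  (c) The claim is a contract claim. Met.
  (d) The amount in controversy is USD 70,500, which meets the $69,000 floor. Met.
  (e) The amount in controversy is $70,500, within the $71,500 ceiling — that alternative is enough. Met.
  → Every requirement is satisfied — jurisdiction.
The Ravria District Court:
  (a) The contract was executed in Ravria — that alternative is enough. And the carve-out is inapplicable — the claim does not concern real property. Met.
  (b) The claim is a contract claim, not a consumer claim. Satisfied.
  (c) The amount in controversy is $70,500, which meets the USD 15,000 floor, which satisfies one of the alternatives. And the carve-out is inapplicable — the operative events occurred in Tarholm, not Ravria. Met.
  (d) The plaintiff resides in Seldora, which is not Ravria. Satisfied.
  (e) The amount in controversy is USD 70,500, within the 150,000 dollars ceiling, so this disjunct is met. Satisfied.
  → Jurisdiction lies.
The Circuit Court of Wynria:
  (a) The claim is a contract claim, not an employment claim, which satisfies one of the alternatives. Met.
  (b) The plaintiff resides in Seldora, which is not Tarholm — that alternative is enough. Satisfied.
  (c) The operative events occurred in Tarholm, not Wynria; no defendant is a corporation; the amount in controversy is 70,500 dollars, above the 15,000 dollars ceiling — no alternative holds. But the claim is a contract claim, and the 'unless' clause therefore excuses the requirement. Met.
  (d) The amount in controversy is $70,500, which meets the USD 50,000 floor — that alternative is enough. Met.
  → The court has jurisdiction.
Courts with jurisdiction: the Rhoen Regional Court, the Ravria District Court, the Circuit Court of Wynria — 3 in total.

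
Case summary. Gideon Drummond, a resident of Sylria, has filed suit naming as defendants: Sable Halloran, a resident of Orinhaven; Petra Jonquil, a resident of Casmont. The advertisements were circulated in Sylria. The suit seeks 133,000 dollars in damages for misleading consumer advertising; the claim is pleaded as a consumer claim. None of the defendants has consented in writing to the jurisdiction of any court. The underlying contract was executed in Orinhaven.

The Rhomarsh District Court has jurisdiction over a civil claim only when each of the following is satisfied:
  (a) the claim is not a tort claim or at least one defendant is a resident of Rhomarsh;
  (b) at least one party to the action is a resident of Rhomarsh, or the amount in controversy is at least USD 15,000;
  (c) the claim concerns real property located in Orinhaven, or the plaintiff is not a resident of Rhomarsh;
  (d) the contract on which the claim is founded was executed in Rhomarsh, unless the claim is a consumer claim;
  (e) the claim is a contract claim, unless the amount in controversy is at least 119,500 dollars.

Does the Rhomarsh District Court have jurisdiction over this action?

The Rhomarsh District Court:
  (a) The claim is a consumer claim, not a tort claim, so this disjunct is met. Condition met.
  (b) The amount in controversy is USD 133,000, which meets the $15,000 floor — that alternative is enough. Satisfied.
  (c) The plaintiff resides in Sylria, which is not Rhomarsh, which satisfies one of the alternatives. Satisfied.
  (d) The contract was executed in Orinhaven, not Rhomarsh. However, the claim is a consumer claim, so the 'unless' proviso supplies this condition. Condition met.
  (e) The claim is a consumer claim, not a contract claim. However, the amount in controversy is USD 133,000, which meets the $119,500 floor, so the 'unless' proviso supplies this condition. Condition met.
  → All conditions met; jurisdiction exists.

Yes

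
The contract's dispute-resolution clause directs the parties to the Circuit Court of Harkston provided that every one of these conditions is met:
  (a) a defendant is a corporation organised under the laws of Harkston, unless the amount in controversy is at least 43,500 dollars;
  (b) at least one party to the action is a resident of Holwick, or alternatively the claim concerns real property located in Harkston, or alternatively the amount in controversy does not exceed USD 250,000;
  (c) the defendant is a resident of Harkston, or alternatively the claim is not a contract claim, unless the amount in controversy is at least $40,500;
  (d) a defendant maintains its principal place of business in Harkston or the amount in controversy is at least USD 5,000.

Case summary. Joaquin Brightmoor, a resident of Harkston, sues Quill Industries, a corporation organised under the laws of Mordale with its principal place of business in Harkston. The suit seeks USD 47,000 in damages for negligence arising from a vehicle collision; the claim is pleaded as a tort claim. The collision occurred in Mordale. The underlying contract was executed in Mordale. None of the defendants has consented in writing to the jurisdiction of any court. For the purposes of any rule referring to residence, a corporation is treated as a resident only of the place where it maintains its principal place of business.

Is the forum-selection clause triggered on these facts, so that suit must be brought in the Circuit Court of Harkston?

Yes

The Circuit Court of Harkston:
  (a) The corporate defendant(s) are organised in Mordale, not Harkston. The proviso rescues it, though: the amount in controversy is 47,000 dollars, which meets the USD 43,500 floor. Satisfied.
  (b) The amount in controversy is $47,000, within the USD 250,000 ceiling, so one alternative holds. Condition met.
  (c) The defendant resides in Harkston, so this disjunct is met. Satisfied.
  (d) Quill Industries has its principal place of business in Harkston, so this disjunct is met. Met.
  → The clause applies.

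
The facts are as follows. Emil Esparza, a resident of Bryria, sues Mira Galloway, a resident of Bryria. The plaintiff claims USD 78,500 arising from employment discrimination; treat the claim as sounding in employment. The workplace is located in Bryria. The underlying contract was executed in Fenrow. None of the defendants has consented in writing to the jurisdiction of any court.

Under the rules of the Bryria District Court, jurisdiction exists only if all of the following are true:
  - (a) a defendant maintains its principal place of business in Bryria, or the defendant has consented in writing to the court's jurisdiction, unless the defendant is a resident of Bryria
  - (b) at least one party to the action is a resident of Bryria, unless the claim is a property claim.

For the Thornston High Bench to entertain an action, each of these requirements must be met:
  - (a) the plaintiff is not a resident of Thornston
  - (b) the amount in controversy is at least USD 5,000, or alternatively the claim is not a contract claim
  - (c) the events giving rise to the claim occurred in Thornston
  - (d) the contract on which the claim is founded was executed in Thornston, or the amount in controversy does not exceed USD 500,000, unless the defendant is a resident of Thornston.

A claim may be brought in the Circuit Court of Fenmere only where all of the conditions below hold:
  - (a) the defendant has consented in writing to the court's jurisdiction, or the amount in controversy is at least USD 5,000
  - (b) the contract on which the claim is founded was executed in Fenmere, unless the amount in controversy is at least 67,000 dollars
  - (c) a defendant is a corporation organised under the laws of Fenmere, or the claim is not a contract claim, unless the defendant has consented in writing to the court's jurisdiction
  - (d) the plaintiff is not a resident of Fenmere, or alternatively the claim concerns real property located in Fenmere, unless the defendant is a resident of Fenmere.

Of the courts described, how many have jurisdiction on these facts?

The Bryria District Court:
  (a) No defendant is a corporation; no such written consent has been filed — no alternative holds. However, the defendant resides in Bryria, so the 'unless' proviso supplies this condition. Met.
  (b) Emil Esparza resides in Bryria. Met.
  → The court has jurisdiction.
The Thornston High Bench:
  (a) The plaintiff resides in Bryria, which is not Thornston. Satisfied.
  (b) The amount in controversy is $78,500, which meets the $5,000 floor, so this disjunct is met. Condition met.
  (c) The operative events occurred in Bryria, not Thornston. Not met.
  (d) The amount in controversy is $78,500, within the 500,000 dollars ceiling, so one alternative holds. Condition met.
  → Not every requirement is met — no jurisdiction.
The Circuit Court of Fenmere:
  (a) The amount in controversy is $78,500, which meets the $5,000 floor — that alternative is enough. Satisfied.
  (b) The contract was executed in Fenrow, not Fenmere. The proviso rescues it, though: the amount in controversy is USD 78,500, which meets the USD 67,000 floor. Satisfied.
  (c) The claim is an employment claim, not a contract claim, so one alternative holds. Condition met.
  (d) The plaintiff resides in Bryria, which is not Fenmere, which satisfies one of the alternatives. Met.
  → Jurisdiction lies.
Courts with jurisdiction: the Bryria District Court, the Circuit Court of Fenmere — 2 in total.

2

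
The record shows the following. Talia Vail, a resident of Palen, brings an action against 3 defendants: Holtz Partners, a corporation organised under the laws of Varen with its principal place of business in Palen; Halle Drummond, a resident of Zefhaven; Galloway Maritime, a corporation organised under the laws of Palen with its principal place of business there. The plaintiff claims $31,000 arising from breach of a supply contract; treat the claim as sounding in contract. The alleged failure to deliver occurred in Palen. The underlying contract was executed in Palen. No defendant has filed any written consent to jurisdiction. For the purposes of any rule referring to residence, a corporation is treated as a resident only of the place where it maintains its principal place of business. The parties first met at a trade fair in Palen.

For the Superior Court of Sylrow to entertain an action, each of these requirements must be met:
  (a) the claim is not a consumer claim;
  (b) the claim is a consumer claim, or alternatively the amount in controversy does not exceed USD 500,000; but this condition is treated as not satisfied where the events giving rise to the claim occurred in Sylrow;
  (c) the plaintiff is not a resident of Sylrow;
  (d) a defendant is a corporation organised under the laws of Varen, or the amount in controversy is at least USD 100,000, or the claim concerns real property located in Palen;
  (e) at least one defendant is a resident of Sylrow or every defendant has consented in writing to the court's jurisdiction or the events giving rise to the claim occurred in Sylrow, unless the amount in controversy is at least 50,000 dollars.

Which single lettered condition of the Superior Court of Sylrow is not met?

The Superior Court of Sylrow:
  (a) The claim is a contract claim, not a consumer claim. Satisfied.
  (b) The amount in controversy is 31,000 dollars, within the 500,000 dollars ceiling, so one alternative holds. And the carve-out is inapplicable — the operative events occurred in Palen, not Sylrow. Satisfied.
  (c) The plaintiff resides in Palen, which is not Sylrow. Met.
  (d) Holtz Partners is organised under the laws of Varen — that alternative is enough. Met.
  (e) No defendant resides in Sylrow (they reside in Palen, Zefhaven, Palen); no such written consent has been filed; the operative events occurred in Palen, not Sylrow — every alternative fails. The proviso offers no rescue either, since the amount in controversy is 31,000 dollars, below the USD 50,000 floor. Fails.
Only condition (e) fails.

(e)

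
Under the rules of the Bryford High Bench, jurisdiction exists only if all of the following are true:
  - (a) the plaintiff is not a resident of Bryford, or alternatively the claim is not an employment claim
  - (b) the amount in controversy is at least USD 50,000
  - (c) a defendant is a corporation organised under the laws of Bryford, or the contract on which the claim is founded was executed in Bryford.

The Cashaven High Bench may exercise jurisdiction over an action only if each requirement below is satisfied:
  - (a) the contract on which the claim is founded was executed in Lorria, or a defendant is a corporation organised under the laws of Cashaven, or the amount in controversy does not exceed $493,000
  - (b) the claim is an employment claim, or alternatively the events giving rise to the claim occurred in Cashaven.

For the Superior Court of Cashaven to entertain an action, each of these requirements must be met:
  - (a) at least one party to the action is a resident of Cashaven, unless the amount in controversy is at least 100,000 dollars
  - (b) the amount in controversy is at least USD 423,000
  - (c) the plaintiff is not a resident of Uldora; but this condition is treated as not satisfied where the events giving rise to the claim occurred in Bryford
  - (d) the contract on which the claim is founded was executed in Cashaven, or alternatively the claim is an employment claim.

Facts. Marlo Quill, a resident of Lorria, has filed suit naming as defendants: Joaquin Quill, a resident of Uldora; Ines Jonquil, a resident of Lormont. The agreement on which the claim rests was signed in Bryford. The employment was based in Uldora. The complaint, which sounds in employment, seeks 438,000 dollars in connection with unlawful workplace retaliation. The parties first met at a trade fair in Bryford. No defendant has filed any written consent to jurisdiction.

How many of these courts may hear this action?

The Bryford High Bench:
  (a) The plaintiff resides in Lorria, which is not Bryford, so one alternative holds. Condition met.
  (b) The amount in controversy is 438,000 dollars, which meets the $50,000 floor. Satisfied.
  (c) The contract was executed in Bryford, so this disjunct is met. Met.
  → Every requirement is satisfied — jurisdiction.
The Cashaven High Bench:
  (a) The amount in controversy is $438,000, within the 493,000 dollars ceiling — that alternative is enough. Met.
  (b) The claim is an employment claim, which satisfies one of the alternatives. Satisfied.
  → Jurisdiction lies.
The Superior Court of Cashaven:
  (a) No party resides in Cashaven. The proviso rescues it, though: the amount in controversy is USD 438,000, which meets the 100,000 dollars floor. Satisfied.
  (b) The amount in controversy is USD 438,000, which meets the $423,000 floor. Condition met.
  (c) The plaintiff resides in Lorria, which is not Uldora. And the carve-out is inapplicable — the operative events occurred in Uldora, not Bryford. Condition met.
  (d) The claim is an employment claim, which satisfies one of the alternatives. Condition met.
  → Jurisdiction lies.
Courts with jurisdiction: the Bryford High Bench, the Cashaven High Bench, the Superior Court of Cashaven — 3 in total.

3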